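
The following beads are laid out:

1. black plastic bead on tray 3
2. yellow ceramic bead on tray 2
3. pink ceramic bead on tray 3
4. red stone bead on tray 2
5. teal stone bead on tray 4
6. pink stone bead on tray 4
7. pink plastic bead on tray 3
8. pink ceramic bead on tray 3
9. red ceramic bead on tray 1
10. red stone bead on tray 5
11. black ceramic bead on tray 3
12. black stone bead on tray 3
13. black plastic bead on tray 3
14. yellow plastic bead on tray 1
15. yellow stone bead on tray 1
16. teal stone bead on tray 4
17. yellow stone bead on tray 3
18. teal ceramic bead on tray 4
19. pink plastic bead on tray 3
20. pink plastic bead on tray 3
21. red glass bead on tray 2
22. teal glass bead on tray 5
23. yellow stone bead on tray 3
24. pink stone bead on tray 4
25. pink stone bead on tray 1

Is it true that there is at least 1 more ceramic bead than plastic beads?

False

|ceramic beads| = 6.
|plastic beads| = 6.
The claim requires 6 − 6 = 0 ≥ 1, which does not hold.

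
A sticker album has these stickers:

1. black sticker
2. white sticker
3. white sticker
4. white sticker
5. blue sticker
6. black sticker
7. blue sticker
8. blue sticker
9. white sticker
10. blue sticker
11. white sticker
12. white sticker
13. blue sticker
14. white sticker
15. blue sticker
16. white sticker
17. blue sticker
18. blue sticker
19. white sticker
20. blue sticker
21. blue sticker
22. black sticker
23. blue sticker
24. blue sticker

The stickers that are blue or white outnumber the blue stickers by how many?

stickers that are blue or white: 21.
blue stickers: 12.
21 − 12 = 9.

9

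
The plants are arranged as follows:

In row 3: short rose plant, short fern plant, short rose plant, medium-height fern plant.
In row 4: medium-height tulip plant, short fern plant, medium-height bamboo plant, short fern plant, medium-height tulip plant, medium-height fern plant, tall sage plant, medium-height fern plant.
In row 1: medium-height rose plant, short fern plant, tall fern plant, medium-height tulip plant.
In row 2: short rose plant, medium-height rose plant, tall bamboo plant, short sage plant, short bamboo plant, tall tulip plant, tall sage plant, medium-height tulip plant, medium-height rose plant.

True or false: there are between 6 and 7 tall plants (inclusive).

tall plants: 5.
The claim requires 6 ≤ 5 ≤ 7, which does not hold.

False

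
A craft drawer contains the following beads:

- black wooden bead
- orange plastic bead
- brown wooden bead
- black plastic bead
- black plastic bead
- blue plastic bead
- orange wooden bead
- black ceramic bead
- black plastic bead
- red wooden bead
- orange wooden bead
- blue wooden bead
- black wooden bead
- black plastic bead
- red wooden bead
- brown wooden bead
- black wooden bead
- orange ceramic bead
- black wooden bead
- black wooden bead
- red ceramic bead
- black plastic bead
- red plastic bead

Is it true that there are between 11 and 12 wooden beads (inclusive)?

True

wooden beads: 12.
The claim requires 11 ≤ 12 ≤ 12, which holds.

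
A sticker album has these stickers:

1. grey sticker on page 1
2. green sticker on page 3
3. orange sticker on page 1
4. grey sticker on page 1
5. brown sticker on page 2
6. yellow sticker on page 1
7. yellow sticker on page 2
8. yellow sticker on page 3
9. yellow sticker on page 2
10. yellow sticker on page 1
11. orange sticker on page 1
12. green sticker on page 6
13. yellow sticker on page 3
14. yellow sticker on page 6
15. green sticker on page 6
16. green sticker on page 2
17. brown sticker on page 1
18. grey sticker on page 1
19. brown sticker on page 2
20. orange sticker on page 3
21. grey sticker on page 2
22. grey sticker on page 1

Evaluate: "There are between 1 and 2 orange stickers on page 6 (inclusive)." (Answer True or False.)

orange stickers on page 6: 0.
The claim requires 1 ≤ 0 ≤ 2, which does not hold.

False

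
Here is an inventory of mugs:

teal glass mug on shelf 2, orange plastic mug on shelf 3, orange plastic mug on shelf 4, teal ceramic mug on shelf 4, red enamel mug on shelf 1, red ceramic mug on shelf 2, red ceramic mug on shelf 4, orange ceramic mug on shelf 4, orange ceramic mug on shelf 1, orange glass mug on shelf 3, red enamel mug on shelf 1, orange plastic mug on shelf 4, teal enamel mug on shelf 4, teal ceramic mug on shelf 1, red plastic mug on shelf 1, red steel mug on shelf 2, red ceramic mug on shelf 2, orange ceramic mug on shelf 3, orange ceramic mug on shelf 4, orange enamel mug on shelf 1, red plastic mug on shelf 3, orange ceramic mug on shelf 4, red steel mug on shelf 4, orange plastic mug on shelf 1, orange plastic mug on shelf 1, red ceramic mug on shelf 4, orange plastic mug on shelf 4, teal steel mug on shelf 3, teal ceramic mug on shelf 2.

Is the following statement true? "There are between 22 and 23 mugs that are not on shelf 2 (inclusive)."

|mugs that are not on shelf 2| = 24.
The claim requires 22 ≤ 24 ≤ 23, which does not hold.

False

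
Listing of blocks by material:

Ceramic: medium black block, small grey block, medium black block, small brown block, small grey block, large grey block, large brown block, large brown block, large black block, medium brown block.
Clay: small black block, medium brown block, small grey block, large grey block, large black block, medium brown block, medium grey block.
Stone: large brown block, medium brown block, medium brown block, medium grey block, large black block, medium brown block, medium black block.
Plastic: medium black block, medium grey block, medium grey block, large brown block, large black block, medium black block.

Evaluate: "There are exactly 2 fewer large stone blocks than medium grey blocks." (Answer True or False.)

True

|large stone blocks| = 2.
|medium grey blocks| = 4.
The claim requires 4 − 2 (= 2) to equal 2, which holds.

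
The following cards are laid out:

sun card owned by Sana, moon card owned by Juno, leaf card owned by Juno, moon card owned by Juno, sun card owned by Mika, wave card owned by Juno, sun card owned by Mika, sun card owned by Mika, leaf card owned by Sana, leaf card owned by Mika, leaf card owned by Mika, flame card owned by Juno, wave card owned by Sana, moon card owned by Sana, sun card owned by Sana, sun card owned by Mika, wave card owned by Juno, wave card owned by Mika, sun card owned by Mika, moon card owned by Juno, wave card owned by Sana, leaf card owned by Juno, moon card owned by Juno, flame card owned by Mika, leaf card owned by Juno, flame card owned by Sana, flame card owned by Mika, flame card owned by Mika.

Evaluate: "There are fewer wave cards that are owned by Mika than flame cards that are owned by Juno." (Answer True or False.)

False

Count of wave cards owned by Mika: 1.
Count of flame cards owned by Juno: 1.
The claim requires 1 < 1, which does not hold.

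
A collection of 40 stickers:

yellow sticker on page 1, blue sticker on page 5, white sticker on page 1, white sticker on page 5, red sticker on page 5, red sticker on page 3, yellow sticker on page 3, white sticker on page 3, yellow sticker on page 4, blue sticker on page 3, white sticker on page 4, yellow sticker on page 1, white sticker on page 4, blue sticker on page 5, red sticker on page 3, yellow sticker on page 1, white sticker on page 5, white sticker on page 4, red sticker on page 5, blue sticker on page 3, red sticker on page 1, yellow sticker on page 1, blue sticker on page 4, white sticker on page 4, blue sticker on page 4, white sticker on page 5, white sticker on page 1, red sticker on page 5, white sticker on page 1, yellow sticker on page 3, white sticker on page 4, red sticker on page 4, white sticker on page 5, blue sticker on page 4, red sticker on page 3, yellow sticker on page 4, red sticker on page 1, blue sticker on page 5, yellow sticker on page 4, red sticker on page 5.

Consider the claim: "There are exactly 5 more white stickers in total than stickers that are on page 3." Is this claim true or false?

True

white stickers: 13.
stickers on page 3: 8.
The claim requires 13 − 8 (= 5) to equal 5, which holds.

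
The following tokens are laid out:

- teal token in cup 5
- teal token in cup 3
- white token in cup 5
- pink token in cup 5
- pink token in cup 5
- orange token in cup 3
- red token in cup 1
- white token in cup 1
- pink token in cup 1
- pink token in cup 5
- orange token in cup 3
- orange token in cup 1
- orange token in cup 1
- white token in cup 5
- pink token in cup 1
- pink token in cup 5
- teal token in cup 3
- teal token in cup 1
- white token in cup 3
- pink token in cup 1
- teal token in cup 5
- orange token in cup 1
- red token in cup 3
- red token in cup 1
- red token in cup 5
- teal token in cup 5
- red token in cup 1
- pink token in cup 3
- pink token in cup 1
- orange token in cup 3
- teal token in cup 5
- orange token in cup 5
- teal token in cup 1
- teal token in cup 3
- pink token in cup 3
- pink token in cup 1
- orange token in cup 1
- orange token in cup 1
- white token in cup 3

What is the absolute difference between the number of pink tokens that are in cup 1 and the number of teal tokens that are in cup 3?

2

pink tokens in cup 1: 5. teal tokens in cup 3: 3.
|5 − 3| = 5 − 3 = 2.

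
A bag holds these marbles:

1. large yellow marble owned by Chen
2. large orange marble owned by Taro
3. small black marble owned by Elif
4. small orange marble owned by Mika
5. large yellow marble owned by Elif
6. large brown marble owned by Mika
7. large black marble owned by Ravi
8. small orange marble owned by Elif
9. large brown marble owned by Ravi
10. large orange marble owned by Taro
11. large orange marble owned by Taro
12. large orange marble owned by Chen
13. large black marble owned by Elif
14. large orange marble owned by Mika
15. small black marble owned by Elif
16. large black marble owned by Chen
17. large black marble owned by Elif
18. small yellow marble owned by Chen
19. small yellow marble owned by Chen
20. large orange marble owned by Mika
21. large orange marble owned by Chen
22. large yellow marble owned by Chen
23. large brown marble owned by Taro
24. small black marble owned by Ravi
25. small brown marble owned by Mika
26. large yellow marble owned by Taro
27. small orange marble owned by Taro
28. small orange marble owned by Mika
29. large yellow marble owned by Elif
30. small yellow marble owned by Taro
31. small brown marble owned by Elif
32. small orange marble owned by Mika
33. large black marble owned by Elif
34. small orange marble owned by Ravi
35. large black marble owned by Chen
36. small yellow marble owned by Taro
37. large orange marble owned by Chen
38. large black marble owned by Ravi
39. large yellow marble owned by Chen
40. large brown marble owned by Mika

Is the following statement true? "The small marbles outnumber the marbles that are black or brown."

small marbles: 15.
marbles that are black or brown: 16.
The claim requires 15 > 16, which does not hold.

False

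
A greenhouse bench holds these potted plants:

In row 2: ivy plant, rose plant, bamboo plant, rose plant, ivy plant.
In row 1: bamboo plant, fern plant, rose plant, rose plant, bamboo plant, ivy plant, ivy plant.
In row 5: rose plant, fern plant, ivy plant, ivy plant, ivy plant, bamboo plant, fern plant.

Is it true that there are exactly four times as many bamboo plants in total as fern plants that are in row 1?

True

|bamboo plants| = 4.
|fern plants in row 1| = 1.
The claim requires 4 = 4 × 1 = 4, which holds.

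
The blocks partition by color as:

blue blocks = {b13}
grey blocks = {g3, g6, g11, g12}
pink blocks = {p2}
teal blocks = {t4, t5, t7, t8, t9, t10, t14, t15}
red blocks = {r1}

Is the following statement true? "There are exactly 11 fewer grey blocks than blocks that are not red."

False

|grey blocks| = 4.
|blocks that are not red| = 14.
The claim requires 14 − 4 (= 10) to equal 11, which does not hold.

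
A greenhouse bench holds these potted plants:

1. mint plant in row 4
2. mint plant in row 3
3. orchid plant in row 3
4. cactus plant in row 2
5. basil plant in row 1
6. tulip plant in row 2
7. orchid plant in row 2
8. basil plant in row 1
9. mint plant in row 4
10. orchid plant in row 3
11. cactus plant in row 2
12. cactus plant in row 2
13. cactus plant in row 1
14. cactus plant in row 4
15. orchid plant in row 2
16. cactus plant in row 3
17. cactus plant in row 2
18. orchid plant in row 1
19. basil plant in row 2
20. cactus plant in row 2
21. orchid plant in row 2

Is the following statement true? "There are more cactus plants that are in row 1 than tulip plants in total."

False

|cactus plants in row 1| = 1.
|tulip plants| = 1.
The claim requires 1 > 1, which does not hold.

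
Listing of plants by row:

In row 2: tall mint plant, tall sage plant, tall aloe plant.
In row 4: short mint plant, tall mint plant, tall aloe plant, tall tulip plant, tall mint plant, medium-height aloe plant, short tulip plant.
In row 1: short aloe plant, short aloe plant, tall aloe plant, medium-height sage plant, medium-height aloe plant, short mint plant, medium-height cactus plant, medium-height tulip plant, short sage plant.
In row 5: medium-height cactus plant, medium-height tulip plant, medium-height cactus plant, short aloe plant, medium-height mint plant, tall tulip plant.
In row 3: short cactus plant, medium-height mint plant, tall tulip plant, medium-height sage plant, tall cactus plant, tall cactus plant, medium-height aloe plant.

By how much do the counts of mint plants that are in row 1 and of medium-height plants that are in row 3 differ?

mint plants in row 1: 1. medium-height plants in row 3: 3.
|1 − 3| = 3 − 1 = 2.

2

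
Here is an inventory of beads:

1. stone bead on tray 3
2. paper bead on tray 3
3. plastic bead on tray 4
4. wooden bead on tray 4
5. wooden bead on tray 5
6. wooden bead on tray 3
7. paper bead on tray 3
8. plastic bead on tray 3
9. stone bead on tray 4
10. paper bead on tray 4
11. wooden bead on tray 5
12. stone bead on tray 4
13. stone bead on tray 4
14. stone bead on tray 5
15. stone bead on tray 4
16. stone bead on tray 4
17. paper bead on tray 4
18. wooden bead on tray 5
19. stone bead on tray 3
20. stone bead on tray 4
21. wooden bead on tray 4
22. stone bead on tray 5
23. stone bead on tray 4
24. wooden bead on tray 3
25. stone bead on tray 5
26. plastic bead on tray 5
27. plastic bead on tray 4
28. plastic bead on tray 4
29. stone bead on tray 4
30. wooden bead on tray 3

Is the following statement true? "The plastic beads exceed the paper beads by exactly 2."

False

|plastic beads| = 5.
|paper beads| = 4.
The claim requires 5 − 4 (= 1) to equal 2, which does not hold.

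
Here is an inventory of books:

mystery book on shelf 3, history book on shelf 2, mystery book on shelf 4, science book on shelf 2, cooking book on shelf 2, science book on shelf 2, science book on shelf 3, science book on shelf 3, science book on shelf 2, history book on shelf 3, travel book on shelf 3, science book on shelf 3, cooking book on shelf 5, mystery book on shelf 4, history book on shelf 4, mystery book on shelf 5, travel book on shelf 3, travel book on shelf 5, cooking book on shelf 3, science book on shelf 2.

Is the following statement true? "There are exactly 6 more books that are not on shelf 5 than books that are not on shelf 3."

There are 17 books that are not on shelf 5.
There are 12 books that are not on shelf 3.
The claim requires 17 − 12 (= 5) to equal 6, which does not hold.

False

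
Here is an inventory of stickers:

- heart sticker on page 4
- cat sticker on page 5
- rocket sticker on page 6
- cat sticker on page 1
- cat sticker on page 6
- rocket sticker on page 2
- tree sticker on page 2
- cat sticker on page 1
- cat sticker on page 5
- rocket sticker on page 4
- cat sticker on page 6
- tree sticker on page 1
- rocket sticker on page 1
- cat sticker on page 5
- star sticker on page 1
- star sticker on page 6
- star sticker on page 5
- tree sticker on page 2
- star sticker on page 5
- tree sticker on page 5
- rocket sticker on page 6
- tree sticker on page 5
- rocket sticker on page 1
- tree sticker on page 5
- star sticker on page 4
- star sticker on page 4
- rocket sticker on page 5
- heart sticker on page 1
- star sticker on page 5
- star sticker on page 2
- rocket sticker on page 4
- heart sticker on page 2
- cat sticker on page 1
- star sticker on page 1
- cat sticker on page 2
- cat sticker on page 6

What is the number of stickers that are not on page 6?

30

Total stickers: 36; with the excluded value: 6; remaining 36 − 6 = 30.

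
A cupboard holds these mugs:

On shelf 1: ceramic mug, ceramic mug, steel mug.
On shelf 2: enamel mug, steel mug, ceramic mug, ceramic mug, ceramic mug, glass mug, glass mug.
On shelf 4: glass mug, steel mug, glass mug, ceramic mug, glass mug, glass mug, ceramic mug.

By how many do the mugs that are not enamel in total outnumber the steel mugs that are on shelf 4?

mugs that are not enamel: 16.
steel mugs on shelf 4: 1.
16 − 1 = 15.

15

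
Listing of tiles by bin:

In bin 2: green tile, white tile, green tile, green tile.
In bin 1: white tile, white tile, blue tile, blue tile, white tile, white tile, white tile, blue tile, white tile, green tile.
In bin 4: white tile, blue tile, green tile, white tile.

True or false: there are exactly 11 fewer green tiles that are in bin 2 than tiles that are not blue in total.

True

green tiles in bin 2: 3.
tiles that are not blue: 14.
The claim requires 14 − 3 (= 11) to equal 11, which holds.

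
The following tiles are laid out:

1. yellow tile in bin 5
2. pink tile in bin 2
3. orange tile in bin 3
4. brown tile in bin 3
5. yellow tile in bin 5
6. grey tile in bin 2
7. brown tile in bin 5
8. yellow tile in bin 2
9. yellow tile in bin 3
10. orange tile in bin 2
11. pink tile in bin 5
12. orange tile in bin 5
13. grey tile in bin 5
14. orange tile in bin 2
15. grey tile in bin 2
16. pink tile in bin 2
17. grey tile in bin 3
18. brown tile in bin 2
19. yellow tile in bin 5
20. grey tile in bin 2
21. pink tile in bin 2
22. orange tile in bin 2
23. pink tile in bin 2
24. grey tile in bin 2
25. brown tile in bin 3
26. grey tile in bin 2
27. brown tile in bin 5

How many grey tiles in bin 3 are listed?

1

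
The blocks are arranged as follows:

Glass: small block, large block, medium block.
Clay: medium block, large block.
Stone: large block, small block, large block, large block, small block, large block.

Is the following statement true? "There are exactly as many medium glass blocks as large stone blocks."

medium glass blocks: 1.
large stone blocks: 4.
The claim requires 1 = 4, which does not hold.

False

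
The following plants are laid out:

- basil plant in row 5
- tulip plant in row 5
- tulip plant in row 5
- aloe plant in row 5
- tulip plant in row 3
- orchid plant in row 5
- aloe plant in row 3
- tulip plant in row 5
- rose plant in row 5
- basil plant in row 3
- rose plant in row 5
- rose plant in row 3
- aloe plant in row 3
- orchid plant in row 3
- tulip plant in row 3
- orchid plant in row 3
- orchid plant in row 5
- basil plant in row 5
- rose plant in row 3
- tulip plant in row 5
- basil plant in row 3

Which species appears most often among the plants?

tulip

Counts by species: tulip 6, rose 4, basil 4, orchid 4, aloe 3.
The maximum is 6, held uniquely by tulip.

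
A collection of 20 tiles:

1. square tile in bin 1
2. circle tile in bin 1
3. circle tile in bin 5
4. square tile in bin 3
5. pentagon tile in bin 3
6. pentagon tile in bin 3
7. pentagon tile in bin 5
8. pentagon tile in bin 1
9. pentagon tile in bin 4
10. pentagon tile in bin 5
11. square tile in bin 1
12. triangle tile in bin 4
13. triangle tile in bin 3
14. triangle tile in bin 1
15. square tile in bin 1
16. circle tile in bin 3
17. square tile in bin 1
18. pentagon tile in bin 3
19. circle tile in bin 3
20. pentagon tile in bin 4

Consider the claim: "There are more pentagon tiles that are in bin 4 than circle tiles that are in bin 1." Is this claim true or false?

There are 2 pentagon tiles in bin 4.
There is 1 circle tile in bin 1.
The claim requires 2 > 1, which holds.

True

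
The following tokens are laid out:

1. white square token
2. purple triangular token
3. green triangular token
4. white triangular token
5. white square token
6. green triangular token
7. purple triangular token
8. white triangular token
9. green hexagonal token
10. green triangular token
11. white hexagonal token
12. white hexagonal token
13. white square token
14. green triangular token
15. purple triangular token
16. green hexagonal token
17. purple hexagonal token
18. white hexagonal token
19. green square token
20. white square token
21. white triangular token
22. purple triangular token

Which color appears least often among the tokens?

Counts by color: white 10, green 7, purple 5.
The minimum is 5, held uniquely by purple.

purple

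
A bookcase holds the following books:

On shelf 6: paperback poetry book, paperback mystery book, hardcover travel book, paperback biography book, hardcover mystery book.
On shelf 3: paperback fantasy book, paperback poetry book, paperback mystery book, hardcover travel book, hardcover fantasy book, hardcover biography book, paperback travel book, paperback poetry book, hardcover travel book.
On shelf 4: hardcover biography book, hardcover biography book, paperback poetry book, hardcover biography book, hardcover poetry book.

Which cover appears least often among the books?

Counts by cover: hardcover 10, paperback 9.
The minimum is 9, held uniquely by paperback.

paperback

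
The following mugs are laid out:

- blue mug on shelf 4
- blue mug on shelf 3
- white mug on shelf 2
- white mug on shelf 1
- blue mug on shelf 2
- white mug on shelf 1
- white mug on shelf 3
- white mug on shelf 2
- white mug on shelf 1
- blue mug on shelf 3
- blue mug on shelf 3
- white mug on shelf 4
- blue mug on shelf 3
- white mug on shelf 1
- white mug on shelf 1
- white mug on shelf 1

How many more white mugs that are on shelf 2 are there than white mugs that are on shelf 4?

white mugs on shelf 2: 2.
white mugs on shelf 4: 1.
2 − 1 = 1.

1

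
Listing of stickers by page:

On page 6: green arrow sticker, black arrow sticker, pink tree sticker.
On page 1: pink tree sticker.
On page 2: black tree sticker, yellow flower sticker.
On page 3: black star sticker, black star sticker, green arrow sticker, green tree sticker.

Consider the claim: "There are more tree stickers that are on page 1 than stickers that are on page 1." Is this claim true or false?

|tree stickers on page 1| = 1.
|stickers on page 1| = 1.
The claim requires 1 > 1, which does not hold.

False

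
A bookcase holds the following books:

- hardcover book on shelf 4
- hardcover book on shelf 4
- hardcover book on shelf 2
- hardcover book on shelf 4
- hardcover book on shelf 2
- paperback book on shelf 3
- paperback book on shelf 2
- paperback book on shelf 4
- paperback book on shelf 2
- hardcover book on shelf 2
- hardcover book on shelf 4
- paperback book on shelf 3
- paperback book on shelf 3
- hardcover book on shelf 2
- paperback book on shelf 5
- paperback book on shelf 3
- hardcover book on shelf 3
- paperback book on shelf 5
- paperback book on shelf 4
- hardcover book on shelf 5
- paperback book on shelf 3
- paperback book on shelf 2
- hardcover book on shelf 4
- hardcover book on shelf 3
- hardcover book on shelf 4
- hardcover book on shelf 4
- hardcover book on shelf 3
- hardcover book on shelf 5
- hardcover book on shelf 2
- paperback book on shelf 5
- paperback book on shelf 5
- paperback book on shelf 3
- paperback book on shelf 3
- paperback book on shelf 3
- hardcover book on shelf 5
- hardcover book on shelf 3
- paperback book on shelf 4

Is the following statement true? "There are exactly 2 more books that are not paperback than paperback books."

False

books that are not paperback: 19.
paperback books: 18.
The claim requires 19 − 18 (= 1) to equal 2, which does not hold.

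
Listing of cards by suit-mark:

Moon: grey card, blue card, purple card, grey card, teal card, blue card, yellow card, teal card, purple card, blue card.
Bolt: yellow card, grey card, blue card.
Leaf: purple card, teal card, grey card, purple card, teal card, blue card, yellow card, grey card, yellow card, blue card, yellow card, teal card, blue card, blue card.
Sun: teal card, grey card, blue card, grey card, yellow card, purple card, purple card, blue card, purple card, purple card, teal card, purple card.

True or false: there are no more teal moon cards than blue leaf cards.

There are 2 teal moon cards.
There are 4 blue leaf cards.
The claim requires 2 ≤ 4, which holds.

True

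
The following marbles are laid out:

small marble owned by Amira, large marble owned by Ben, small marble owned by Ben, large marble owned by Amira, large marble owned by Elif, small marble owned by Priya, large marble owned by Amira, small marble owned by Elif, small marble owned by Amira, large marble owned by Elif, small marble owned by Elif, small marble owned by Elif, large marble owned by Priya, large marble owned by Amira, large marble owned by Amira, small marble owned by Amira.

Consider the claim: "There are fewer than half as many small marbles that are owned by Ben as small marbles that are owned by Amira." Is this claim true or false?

|small marbles owned by Ben| = 1.
|small marbles owned by Amira| = 3.
The claim requires 2 × 1 = 2 < 3, which holds.

True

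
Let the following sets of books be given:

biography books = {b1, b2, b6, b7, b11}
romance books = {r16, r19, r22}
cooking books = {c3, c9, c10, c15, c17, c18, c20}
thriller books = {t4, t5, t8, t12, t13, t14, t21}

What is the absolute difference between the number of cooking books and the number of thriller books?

cooking books: 7. thriller books: 7.
|7 − 7| = 7 − 7 = 0.

0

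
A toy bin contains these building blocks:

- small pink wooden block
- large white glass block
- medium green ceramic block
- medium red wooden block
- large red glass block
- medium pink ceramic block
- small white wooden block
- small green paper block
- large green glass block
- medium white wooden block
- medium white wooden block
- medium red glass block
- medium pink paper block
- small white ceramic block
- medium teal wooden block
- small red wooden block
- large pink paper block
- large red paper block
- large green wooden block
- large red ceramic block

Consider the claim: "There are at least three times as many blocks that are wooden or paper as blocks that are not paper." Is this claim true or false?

False

|blocks that are wooden or paper| = 12.
|blocks that are not paper| = 16.
The claim requires 12 ≥ 3 × 16 = 48, which does not hold.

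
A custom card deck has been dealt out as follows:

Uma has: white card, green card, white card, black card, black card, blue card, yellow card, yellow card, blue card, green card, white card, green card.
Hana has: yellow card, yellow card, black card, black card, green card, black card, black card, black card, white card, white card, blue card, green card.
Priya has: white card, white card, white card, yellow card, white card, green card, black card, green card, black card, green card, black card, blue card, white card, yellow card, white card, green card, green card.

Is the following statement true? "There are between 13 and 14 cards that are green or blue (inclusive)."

|cards that are green or blue| = 14.
The claim requires 13 ≤ 14 ≤ 14, which holds.

True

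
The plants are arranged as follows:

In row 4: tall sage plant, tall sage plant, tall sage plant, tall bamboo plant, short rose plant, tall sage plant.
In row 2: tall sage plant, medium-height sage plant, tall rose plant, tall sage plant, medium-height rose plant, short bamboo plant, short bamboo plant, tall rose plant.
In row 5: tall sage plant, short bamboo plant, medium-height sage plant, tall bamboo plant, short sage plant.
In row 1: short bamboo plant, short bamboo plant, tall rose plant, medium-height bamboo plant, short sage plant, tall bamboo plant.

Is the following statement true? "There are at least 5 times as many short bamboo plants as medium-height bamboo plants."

True

short bamboo plants: 5.
medium-height bamboo plants: 1.
The claim requires 5 ≥ 5 × 1 = 5, which holds.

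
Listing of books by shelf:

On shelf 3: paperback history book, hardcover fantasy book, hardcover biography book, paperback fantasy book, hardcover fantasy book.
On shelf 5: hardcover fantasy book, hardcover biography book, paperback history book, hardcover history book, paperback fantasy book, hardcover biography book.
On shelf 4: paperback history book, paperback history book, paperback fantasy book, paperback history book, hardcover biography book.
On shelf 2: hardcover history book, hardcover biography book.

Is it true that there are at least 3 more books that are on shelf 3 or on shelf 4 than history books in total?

True

books on shelf 3 or on shelf 4: 10.
history books: 7.
The claim requires 10 − 7 = 3 ≥ 3, which holds.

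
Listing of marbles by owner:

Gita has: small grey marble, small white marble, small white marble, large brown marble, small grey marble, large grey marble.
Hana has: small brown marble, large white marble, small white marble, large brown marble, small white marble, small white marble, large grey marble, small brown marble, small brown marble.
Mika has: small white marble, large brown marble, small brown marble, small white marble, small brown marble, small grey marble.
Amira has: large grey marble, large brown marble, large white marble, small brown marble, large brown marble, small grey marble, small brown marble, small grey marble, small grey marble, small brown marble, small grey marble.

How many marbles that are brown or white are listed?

22

brown: 13; white: 9; together 13 + 9 = 22.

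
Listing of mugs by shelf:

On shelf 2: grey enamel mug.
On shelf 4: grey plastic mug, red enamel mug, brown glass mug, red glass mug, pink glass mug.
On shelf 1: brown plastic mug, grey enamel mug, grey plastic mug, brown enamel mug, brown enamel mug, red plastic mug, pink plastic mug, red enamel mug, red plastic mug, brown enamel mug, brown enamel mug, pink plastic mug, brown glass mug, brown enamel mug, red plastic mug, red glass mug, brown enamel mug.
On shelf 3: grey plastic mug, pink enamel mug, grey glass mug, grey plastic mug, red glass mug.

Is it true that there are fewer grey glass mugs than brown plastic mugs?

False

|grey glass mugs| = 1.
|brown plastic mugs| = 1.
The claim requires 1 < 1, which does not hold.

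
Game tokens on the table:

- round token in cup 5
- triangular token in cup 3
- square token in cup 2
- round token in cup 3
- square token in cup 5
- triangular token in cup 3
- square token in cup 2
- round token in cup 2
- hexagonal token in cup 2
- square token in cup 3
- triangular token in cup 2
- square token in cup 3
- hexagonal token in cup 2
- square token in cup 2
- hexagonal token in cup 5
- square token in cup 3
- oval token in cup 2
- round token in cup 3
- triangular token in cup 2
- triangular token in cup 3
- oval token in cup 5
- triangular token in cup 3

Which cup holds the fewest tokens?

cup 5

Counts by cup: cup 3→9, cup 2→9, cup 5→4.
The minimum is 4, held uniquely by cup 5.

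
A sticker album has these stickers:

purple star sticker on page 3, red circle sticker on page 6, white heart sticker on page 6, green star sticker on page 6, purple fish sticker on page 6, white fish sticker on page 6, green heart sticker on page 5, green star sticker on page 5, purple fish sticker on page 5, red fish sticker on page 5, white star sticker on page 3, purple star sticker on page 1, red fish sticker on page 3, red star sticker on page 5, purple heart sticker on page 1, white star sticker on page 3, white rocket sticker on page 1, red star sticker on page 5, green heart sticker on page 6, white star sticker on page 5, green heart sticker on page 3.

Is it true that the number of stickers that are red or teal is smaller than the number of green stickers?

There are 5 stickers that are red or teal.
There are 5 green stickers.
The claim requires 5 < 5, which does not hold.

False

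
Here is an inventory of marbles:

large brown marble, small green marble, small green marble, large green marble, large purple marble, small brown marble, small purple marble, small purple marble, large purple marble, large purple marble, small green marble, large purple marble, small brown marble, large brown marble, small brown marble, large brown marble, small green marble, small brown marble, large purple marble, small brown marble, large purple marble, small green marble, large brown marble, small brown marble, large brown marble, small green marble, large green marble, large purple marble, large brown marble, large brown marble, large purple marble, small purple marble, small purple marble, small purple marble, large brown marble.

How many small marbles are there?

17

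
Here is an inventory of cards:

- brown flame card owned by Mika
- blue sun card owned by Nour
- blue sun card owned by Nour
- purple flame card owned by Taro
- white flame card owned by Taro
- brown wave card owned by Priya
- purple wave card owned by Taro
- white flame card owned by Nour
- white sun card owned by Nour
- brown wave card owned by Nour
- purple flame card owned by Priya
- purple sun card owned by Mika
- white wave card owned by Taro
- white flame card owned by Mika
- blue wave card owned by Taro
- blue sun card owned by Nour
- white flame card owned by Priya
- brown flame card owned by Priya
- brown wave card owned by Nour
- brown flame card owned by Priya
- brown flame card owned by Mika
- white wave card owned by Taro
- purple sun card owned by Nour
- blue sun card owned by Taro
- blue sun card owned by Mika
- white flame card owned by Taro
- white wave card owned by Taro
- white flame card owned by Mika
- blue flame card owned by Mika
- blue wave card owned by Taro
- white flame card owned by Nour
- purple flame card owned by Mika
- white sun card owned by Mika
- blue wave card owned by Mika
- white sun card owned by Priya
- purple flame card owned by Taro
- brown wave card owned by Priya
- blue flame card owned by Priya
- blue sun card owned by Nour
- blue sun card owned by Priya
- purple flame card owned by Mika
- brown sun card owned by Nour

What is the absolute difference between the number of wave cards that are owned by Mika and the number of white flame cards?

wave cards owned by Mika: 1. white flame cards: 7.
|1 − 7| = 7 − 1 = 6.

6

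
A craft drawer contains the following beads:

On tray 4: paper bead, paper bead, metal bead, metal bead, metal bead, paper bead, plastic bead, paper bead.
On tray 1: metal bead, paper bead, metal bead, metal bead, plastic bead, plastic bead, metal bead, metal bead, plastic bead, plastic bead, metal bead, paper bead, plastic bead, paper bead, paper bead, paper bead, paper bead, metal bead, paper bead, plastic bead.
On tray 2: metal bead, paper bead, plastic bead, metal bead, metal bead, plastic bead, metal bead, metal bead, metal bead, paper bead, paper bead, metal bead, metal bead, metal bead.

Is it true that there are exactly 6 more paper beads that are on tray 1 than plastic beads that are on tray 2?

|paper beads on tray 1| = 7.
|plastic beads on tray 2| = 2.
The claim requires 7 − 2 (= 5) to equal 6, which does not hold.

False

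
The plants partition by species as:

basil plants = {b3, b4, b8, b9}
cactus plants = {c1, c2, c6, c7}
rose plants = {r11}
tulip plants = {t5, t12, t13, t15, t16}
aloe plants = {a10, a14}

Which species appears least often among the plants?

Counts by species: tulip 5, cactus 4, basil 4, aloe 2, rose 1.
The minimum is 1, held uniquely by rose.

rose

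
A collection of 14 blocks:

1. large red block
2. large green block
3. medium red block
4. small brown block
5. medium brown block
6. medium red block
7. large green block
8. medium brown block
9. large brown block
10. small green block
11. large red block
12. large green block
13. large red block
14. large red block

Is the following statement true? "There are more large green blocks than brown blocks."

False

large green blocks: 3.
brown blocks: 4.
The claim requires 3 > 4, which does not hold.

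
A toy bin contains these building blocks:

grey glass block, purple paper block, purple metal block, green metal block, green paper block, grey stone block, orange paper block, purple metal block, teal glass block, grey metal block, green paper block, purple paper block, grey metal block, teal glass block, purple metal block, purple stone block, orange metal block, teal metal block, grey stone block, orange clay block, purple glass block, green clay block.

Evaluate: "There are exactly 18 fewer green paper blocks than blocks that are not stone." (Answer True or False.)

False

|green paper blocks| = 2.
|blocks that are not stone| = 19.
The claim requires 19 − 2 (= 17) to equal 18, which does not hold.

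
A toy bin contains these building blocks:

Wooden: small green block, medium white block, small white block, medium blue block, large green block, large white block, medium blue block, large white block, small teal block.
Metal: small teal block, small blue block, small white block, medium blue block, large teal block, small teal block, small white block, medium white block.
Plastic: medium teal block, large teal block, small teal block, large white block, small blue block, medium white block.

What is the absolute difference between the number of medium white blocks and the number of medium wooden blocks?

medium white blocks: 3. medium wooden blocks: 3.
|3 − 3| = 3 − 3 = 0.

0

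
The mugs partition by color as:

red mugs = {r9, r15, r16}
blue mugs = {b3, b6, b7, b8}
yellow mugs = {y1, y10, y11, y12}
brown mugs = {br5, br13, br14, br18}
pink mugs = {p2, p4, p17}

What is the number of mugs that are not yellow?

Total mugs: 18; with the excluded value: 4; remaining 18 − 4 = 14.

14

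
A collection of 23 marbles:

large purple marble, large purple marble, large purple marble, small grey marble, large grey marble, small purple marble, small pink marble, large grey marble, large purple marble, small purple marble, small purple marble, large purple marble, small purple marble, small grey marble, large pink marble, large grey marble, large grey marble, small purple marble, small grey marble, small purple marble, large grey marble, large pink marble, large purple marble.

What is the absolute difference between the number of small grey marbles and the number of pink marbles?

0

small grey marbles: 3. pink marbles: 3.
|3 − 3| = 3 − 3 = 0.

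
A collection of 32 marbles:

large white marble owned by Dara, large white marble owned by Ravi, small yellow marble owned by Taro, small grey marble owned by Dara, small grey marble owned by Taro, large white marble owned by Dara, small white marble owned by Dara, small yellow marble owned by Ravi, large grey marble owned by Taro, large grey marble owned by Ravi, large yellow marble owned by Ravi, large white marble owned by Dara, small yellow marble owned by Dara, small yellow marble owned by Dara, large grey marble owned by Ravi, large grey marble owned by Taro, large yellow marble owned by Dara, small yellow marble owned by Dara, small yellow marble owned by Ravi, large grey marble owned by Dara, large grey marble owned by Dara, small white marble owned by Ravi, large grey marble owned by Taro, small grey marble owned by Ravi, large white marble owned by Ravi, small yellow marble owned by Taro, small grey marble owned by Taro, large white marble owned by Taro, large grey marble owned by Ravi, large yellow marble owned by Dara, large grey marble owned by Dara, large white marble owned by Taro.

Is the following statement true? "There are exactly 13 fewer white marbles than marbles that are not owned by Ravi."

|white marbles| = 9.
|marbles that are not owned by Ravi| = 22.
The claim requires 22 − 9 (= 13) to equal 13, which holds.

True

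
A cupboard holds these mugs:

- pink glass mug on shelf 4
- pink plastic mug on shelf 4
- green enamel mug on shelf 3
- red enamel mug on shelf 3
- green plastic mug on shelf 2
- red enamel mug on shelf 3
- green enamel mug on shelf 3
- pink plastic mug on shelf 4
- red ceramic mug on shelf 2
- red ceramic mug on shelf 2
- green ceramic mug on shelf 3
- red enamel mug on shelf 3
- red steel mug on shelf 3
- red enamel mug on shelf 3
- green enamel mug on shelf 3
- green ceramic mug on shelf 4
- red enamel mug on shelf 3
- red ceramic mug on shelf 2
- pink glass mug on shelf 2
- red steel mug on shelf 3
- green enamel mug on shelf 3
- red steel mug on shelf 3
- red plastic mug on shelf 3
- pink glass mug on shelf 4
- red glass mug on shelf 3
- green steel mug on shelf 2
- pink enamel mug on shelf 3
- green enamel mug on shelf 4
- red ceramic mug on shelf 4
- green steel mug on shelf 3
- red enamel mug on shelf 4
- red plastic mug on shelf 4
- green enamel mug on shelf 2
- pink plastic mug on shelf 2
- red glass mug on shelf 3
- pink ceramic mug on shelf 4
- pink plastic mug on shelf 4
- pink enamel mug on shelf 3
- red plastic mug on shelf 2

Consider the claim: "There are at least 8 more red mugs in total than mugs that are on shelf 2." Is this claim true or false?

|red mugs| = 18.
|mugs on shelf 2| = 9.
The claim requires 18 − 9 = 9 ≥ 8, which holds.

True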